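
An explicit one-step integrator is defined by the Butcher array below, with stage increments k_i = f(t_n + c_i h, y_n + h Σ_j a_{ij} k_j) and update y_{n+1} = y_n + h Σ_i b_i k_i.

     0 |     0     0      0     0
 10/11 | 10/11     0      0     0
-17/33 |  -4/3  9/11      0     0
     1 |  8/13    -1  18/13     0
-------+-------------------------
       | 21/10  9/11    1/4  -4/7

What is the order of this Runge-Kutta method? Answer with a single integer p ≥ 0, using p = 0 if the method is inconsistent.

b = (21/10, 9/11, 1/4, -4/7)
c = (0, 10/11, -17/33, 1)
Ac = (0, 0, 90/121, -232/143)
Σ b_i: 21/10·1 + 9/11·1 + 1/4·1 + (-4/7)·1 = 3999/1540 ≠ 1 ⇒ order 0.

0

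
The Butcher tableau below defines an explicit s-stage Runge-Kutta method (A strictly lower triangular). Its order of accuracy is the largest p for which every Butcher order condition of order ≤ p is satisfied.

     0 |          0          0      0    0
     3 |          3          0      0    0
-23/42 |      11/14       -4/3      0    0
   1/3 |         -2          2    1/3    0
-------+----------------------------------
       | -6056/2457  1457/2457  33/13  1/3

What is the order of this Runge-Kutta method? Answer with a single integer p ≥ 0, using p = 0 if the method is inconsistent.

2

b = (-6056/2457, 1457/2457, 33/13, 1/3)
c = (0, 3, -23/42, 1/3)
Ac = (0, 0, -4, 733/126)
Σ b_i: (-6056/2457)·1 + 1457/2457·1 + 33/13·1 + 1/3·1 = 1 ✓
b·c: 1457/2457·3 + 33/13·(-23/42) + 1/3·1/3 = 1/2 ✓
b·c²: 1457/2457·9 + 33/13·529/1764 + 1/3·1/9 = 422083/68796 ≠ 1/3 ⇒ order 2.
b·Ac: 33/13·(-4) + 1/3·733/126 = -40367/4914 ≠ 1/6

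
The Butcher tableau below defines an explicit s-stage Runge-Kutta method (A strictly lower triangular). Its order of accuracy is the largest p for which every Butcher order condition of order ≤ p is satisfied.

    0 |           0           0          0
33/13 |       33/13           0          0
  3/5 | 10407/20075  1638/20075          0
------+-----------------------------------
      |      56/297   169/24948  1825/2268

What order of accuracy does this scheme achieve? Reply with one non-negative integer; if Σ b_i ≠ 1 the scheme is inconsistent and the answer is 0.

b = (56/297, 169/24948, 1825/2268)
c = (0, 33/13, 3/5)
Ac = (0, 0, 378/1825)
Σ b_i: 56/297·1 + 169/24948·1 + 1825/2268·1 = 1 ✓
b·c: 169/24948·33/13 + 1825/2268·3/5 = 1/2 ✓
b·c²: 169/24948·1089/169 + 1825/2268·9/25 = 1/3 ✓
b·Ac: 1825/2268·378/1825 = 1/6 ✓; 3 stages ⇒ order 3.

3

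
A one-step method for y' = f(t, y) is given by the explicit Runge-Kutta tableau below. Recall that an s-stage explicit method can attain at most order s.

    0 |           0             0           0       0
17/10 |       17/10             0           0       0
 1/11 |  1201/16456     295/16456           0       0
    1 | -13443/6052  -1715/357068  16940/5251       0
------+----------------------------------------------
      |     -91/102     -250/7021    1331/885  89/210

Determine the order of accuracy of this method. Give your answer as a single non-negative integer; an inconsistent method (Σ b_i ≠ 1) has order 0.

4

b = (-91/102, -250/7021, 1331/885, 89/210)
c = (0, 17/10, 1/11, 1)
Ac = (0, 0, 59/1936, 203/712)
Σ b_i: (-91/102)·1 + (-250/7021)·1 + 1331/885·1 + 89/210·1 = 1 ✓
b·c: (-250/7021)·17/10 + 1331/885·1/11 + 89/210·1 = 1/2 ✓
b·c²: (-250/7021)·289/100 + 1331/885·1/121 + 89/210·1 = 1/3 ✓
b·Ac: 1331/885·59/1936 + 89/210·203/712 = 1/6 ✓
b·c³: (-250/7021)·4913/1000 + 1331/885·1/1331 + 89/210·1 = 1/4 ✓
b·(c∘Ac): 1331/885·59/21296 + 89/210·203/712 = 1/8 ✓
b·Ac²: 1331/885·1003/19360 + 89/210·91/7120 = 1/12 ✓
b·A²c: 89/210·35/356 = 1/24 ✓; 4 stages ⇒ order 4.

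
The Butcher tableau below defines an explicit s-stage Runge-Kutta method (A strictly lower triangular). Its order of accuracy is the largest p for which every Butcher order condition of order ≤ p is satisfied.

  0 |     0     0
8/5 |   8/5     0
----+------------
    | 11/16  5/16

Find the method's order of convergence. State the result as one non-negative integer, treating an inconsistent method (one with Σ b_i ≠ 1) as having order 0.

b = (11/16, 5/16)
c = (0, 8/5)
Σ b_i: 11/16·1 + 5/16·1 = 1 ✓
b·c: 5/16·8/5 = 1/2 ✓; 2 stages ⇒ order 2.

2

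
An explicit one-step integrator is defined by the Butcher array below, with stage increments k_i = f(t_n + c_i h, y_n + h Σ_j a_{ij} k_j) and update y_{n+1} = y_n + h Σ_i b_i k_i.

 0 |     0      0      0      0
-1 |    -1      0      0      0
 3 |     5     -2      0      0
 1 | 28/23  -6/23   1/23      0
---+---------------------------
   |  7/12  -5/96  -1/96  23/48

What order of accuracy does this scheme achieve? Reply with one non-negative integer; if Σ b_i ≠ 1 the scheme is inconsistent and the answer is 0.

b = (7/12, -5/96, -1/96, 23/48)
c = (0, -1, 3, 1)
Ac = (0, 0, 2, 9/23)
Σ b_i: 7/12·1 + (-5/96)·1 + (-1/96)·1 + 23/48·1 = 1 ✓
b·c: (-5/96)·(-1) + (-1/96)·3 + 23/48·1 = 1/2 ✓
b·c²: (-5/96)·1 + (-1/96)·9 + 23/48·1 = 1/3 ✓
b·Ac: (-1/96)·2 + 23/48·9/23 = 1/6 ✓
b·c³: (-5/96)·(-1) + (-1/96)·27 + 23/48·1 = 1/4 ✓
b·(c∘Ac): (-1/96)·6 + 23/48·9/23 = 1/8 ✓
b·Ac²: (-1/96)·(-2) + 23/48·3/23 = 1/12 ✓
b·A²c: 23/48·2/23 = 1/24 ✓; 4 stages ⇒ order 4.

4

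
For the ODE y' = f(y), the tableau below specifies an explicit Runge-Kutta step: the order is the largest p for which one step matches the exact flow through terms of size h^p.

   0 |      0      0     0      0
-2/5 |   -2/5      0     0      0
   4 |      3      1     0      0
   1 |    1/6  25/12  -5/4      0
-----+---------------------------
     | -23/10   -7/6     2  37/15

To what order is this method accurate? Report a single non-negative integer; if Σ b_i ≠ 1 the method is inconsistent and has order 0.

b = (-23/10, -7/6, 2, 37/15)
c = (0, -2/5, 4, 1)
Ac = (0, 0, -2/5, -35/6)
Σ b_i: (-23/10)·1 + (-7/6)·1 + 2·1 + 37/15·1 = 1 ✓
b·c: (-7/6)·(-2/5) + 2·4 + 37/15·1 = 164/15 ≠ 1/2 ⇒ order 1.

1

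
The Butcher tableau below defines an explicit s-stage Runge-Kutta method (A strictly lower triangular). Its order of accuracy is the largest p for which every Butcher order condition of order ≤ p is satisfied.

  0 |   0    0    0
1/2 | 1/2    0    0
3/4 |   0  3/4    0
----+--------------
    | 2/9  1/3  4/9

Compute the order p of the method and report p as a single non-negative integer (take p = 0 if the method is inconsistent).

b = (2/9, 1/3, 4/9)
c = (0, 1/2, 3/4)
Ac = (0, 0, 3/8)
Σ b_i: 2/9·1 + 1/3·1 + 4/9·1 = 1 ✓
b·c: 1/3·1/2 + 4/9·3/4 = 1/2 ✓
b·c²: 1/3·1/4 + 4/9·9/16 = 1/3 ✓
b·Ac: 4/9·3/8 = 1/6 ✓; 3 stages ⇒ order 3.

3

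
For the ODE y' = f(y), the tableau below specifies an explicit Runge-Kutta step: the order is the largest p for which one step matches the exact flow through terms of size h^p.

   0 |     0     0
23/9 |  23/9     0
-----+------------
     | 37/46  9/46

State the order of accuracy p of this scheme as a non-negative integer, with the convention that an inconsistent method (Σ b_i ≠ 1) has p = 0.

2

b = (37/46, 9/46)
c = (0, 23/9)
Σ b_i: 37/46·1 + 9/46·1 = 1 ✓
b·c: 9/46·23/9 = 1/2 ✓; 2 stages ⇒ order 2.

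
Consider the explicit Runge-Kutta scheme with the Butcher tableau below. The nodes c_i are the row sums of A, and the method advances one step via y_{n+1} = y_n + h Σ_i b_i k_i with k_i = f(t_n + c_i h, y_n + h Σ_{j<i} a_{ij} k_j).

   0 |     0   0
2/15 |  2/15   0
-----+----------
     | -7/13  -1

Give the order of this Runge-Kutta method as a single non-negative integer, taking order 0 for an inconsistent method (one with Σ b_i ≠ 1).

0

b = (-7/13, -1)
c = (0, 2/15)
Σ b_i: (-7/13)·1 + (-1)·1 = -20/13 ≠ 1 ⇒ order 0.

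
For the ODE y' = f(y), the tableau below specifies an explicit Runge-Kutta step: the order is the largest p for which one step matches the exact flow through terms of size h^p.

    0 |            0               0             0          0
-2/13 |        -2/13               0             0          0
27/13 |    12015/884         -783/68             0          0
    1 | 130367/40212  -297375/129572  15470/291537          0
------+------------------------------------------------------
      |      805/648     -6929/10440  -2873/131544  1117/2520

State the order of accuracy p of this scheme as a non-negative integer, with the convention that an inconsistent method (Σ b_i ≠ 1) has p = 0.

b = (805/648, -6929/10440, -2873/131544, 1117/2520)
c = (0, -2/13, 27/13, 1)
Ac = (0, 0, 783/442, 1035/2234)
Σ b_i: 805/648·1 + (-6929/10440)·1 + (-2873/131544)·1 + 1117/2520·1 = 1 ✓
b·c: (-6929/10440)·(-2/13) + (-2873/131544)·27/13 + 1117/2520·1 = 1/2 ✓
b·c²: (-6929/10440)·4/169 + (-2873/131544)·729/169 + 1117/2520·1 = 1/3 ✓
b·Ac: (-2873/131544)·783/442 + 1117/2520·1035/2234 = 1/6 ✓
b·c³: (-6929/10440)·(-8/2197) + (-2873/131544)·19683/2197 + 1117/2520·1 = 1/4 ✓
b·(c∘Ac): (-2873/131544)·21141/5746 + 1117/2520·1035/2234 = 1/8 ✓
b·Ac²: (-2873/131544)·(-783/2873) + 1117/2520·195/1117 = 1/12 ✓
b·A²c: 1117/2520·105/1117 = 1/24 ✓; 4 stages ⇒ order 4.

4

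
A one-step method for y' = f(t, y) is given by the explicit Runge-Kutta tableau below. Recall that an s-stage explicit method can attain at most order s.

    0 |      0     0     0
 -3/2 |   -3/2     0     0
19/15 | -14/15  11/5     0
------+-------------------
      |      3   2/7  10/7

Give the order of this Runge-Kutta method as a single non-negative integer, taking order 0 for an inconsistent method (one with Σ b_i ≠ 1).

0

b = (3, 2/7, 10/7)
c = (0, -3/2, 19/15)
Ac = (0, 0, -33/10)
Σ b_i: 3·1 + 2/7·1 + 10/7·1 = 33/7 ≠ 1 ⇒ order 0.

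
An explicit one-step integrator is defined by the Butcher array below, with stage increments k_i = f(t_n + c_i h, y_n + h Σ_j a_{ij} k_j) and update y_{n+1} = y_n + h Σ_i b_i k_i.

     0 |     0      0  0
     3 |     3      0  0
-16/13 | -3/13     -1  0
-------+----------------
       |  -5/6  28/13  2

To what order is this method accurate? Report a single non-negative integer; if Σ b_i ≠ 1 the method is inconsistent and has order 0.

0

b = (-5/6, 28/13, 2)
c = (0, 3, -16/13)
Ac = (0, 0, -3)
Σ b_i: (-5/6)·1 + 28/13·1 + 2·1 = 259/78 ≠ 1 ⇒ order 0.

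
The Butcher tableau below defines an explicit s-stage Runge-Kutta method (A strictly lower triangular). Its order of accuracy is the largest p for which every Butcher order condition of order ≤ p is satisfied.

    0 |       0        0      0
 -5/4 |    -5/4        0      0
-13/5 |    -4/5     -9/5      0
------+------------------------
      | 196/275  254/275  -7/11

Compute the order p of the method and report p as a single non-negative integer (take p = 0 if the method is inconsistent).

b = (196/275, 254/275, -7/11)
c = (0, -5/4, -13/5)
Ac = (0, 0, 9/4)
Σ b_i: 196/275·1 + 254/275·1 + (-7/11)·1 = 1 ✓
b·c: 254/275·(-5/4) + (-7/11)·(-13/5) = 1/2 ✓
b·c²: 254/275·25/16 + (-7/11)·169/25 = -6289/2200 ≠ 1/3 ⇒ order 2.
b·Ac: (-7/11)·9/4 = -63/44 ≠ 1/6

2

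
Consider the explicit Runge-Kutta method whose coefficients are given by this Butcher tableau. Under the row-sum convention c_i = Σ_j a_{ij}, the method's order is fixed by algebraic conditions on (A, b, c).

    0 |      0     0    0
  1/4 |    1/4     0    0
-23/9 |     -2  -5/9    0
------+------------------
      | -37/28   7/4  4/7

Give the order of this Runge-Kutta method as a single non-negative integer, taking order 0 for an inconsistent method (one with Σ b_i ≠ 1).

1

b = (-37/28, 7/4, 4/7)
c = (0, 1/4, -23/9)
Ac = (0, 0, -5/36)
Σ b_i: (-37/28)·1 + 7/4·1 + 4/7·1 = 1 ✓
b·c: 7/4·1/4 + 4/7·(-23/9) = -1031/1008 ≠ 1/2 ⇒ order 1.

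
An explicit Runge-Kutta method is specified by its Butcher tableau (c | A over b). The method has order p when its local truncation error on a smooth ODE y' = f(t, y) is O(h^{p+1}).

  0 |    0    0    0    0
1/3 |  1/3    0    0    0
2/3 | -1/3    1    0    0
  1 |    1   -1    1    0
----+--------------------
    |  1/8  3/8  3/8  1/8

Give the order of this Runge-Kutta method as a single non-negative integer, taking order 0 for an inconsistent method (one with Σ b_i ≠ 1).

b = (1/8, 3/8, 3/8, 1/8)
c = (0, 1/3, 2/3, 1)
Ac = (0, 0, 1/3, 1/3)
Σ b_i: 1/8·1 + 3/8·1 + 3/8·1 + 1/8·1 = 1 ✓
b·c: 3/8·1/3 + 3/8·2/3 + 1/8·1 = 1/2 ✓
b·c²: 3/8·1/9 + 3/8·4/9 + 1/8·1 = 1/3 ✓
b·Ac: 3/8·1/3 + 1/8·1/3 = 1/6 ✓
b·c³: 3/8·1/27 + 3/8·8/27 + 1/8·1 = 1/4 ✓
b·(c∘Ac): 3/8·2/9 + 1/8·1/3 = 1/8 ✓
b·Ac²: 3/8·1/9 + 1/8·1/3 = 1/12 ✓
b·A²c: 1/8·1/3 = 1/24 ✓; 4 stages ⇒ order 4.

4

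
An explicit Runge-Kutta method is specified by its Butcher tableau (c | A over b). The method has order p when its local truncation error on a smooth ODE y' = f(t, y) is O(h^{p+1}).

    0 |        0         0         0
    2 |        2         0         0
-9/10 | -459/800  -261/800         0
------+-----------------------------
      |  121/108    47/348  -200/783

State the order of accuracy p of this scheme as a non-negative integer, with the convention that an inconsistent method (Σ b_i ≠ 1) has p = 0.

b = (121/108, 47/348, -200/783)
c = (0, 2, -9/10)
Ac = (0, 0, -261/400)
Σ b_i: 121/108·1 + 47/348·1 + (-200/783)·1 = 1 ✓
b·c: 47/348·2 + (-200/783)·(-9/10) = 1/2 ✓
b·c²: 47/348·4 + (-200/783)·81/100 = 1/3 ✓
b·Ac: (-200/783)·(-261/400) = 1/6 ✓; 3 stages ⇒ order 3.

3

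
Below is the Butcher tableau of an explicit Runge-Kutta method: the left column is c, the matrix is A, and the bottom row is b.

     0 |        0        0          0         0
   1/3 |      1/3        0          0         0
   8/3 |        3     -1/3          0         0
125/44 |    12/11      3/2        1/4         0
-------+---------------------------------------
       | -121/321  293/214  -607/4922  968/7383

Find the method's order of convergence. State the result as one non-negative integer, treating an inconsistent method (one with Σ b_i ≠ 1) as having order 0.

3

b = (-121/321, 293/214, -607/4922, 968/7383)
c = (0, 1/3, 8/3, 125/44)
Ac = (0, 0, -1/9, 7/6)
Σ b_i: (-121/321)·1 + 293/214·1 + (-607/4922)·1 + 968/7383·1 = 1 ✓
b·c: 293/214·1/3 + (-607/4922)·8/3 + 968/7383·125/44 = 1/2 ✓
b·c²: 293/214·1/9 + (-607/4922)·64/9 + 968/7383·15625/1936 = 1/3 ✓
b·Ac: (-607/4922)·(-1/9) + 968/7383·7/6 = 1/6 ✓
b·c³: 293/214·1/27 + (-607/4922)·512/27 + 968/7383·1953125/85184 = 182615/254232 ≠ 1/4 ⇒ order 3.
b·(c∘Ac): (-607/4922)·(-8/27) + 968/7383·875/264 = 1361/2889 ≠ 1/8
b·Ac²: (-607/4922)·(-1/27) + 968/7383·35/18 = 34487/132894 ≠ 1/12
b·A²c: 968/7383·(-1/36) = -242/66447 ≠ 1/24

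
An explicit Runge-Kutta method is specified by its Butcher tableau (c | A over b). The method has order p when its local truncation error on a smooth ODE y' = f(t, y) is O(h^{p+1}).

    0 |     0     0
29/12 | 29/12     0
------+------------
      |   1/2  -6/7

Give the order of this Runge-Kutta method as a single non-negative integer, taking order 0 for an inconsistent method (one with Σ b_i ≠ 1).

b = (1/2, -6/7)
c = (0, 29/12)
Σ b_i: 1/2·1 + (-6/7)·1 = -5/14 ≠ 1 ⇒ order 0.

0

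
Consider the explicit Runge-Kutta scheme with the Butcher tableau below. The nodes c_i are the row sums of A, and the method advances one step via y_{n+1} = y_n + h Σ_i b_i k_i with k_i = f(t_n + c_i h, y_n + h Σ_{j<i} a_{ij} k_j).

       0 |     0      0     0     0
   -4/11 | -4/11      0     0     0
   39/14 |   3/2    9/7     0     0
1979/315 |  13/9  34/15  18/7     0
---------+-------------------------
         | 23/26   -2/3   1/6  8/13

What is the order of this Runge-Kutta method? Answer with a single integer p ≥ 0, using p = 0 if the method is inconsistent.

b = (23/26, -2/3, 1/6, 8/13)
c = (0, -4/11, 39/14, 1979/315)
Ac = (0, 0, -36/77, 51251/8085)
Σ b_i: 23/26·1 + (-2/3)·1 + 1/6·1 + 8/13·1 = 1 ✓
b·c: (-2/3)·(-4/11) + 1/6·39/14 + 8/13·1979/315 = 823943/180180 ≠ 1/2 ⇒ order 1.

1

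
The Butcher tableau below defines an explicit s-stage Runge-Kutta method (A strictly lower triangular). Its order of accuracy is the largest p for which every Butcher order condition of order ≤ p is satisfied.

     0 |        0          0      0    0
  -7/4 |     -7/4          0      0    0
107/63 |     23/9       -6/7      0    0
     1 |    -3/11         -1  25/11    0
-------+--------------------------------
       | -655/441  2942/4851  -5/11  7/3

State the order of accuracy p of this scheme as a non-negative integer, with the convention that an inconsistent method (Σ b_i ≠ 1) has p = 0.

2

b = (-655/441, 2942/4851, -5/11, 7/3)
c = (0, -7/4, 107/63, 1)
Ac = (0, 0, 3/2, 15551/2772)
Σ b_i: (-655/441)·1 + 2942/4851·1 + (-5/11)·1 + 7/3·1 = 1 ✓
b·c: 2942/4851·(-7/4) + (-5/11)·107/63 + 7/3·1 = 1/2 ✓
b·c²: 2942/4851·49/16 + (-5/11)·11449/3969 + 7/3·1 = 91429/31752 ≠ 1/3 ⇒ order 2.
b·Ac: (-5/11)·3/2 + 7/3·15551/2772 = 14741/1188 ≠ 1/6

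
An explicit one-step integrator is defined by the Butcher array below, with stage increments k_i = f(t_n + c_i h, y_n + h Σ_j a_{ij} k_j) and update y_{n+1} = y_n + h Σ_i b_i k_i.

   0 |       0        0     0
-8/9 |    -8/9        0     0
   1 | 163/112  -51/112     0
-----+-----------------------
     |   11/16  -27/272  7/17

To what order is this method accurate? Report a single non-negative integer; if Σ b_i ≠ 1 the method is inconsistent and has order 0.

b = (11/16, -27/272, 7/17)
c = (0, -8/9, 1)
Ac = (0, 0, 17/42)
Σ b_i: 11/16·1 + (-27/272)·1 + 7/17·1 = 1 ✓
b·c: (-27/272)·(-8/9) + 7/17·1 = 1/2 ✓
b·c²: (-27/272)·64/81 + 7/17·1 = 1/3 ✓
b·Ac: 7/17·17/42 = 1/6 ✓; 3 stages ⇒ order 3.

3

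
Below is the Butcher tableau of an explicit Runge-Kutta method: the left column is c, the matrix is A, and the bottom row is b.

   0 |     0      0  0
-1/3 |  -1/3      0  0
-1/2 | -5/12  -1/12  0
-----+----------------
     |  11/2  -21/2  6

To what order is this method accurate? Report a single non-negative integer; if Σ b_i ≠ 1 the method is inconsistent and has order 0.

3

b = (11/2, -21/2, 6)
c = (0, -1/3, -1/2)
Ac = (0, 0, 1/36)
Σ b_i: 11/2·1 + (-21/2)·1 + 6·1 = 1 ✓
b·c: (-21/2)·(-1/3) + 6·(-1/2) = 1/2 ✓
b·c²: (-21/2)·1/9 + 6·1/4 = 1/3 ✓
b·Ac: 6·1/36 = 1/6 ✓; 3 stages ⇒ order 3.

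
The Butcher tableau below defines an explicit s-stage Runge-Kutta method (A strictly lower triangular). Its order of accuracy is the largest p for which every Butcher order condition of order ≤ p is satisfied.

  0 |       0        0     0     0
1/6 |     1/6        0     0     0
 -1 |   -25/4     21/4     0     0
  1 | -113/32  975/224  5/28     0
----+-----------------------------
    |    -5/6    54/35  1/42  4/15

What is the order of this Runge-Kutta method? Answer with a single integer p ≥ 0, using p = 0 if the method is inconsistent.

4

b = (-5/6, 54/35, 1/42, 4/15)
c = (0, 1/6, -1, 1)
Ac = (0, 0, 7/8, 35/64)
Σ b_i: (-5/6)·1 + 54/35·1 + 1/42·1 + 4/15·1 = 1 ✓
b·c: 54/35·1/6 + 1/42·(-1) + 4/15·1 = 1/2 ✓
b·c²: 54/35·1/36 + 1/42·1 + 4/15·1 = 1/3 ✓
b·Ac: 1/42·7/8 + 4/15·35/64 = 1/6 ✓
b·c³: 54/35·1/216 + 1/42·(-1) + 4/15·1 = 1/4 ✓
b·(c∘Ac): 1/42·(-7/8) + 4/15·35/64 = 1/8 ✓
b·Ac²: 1/42·7/48 + 4/15·115/384 = 1/12 ✓
b·A²c: 4/15·5/32 = 1/24 ✓; 4 stages ⇒ order 4.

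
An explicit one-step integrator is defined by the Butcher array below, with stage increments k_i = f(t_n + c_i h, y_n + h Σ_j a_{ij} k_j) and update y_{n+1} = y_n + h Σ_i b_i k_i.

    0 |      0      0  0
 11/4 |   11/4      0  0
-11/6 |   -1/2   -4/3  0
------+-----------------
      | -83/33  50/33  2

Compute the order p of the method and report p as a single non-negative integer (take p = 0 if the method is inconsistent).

2

b = (-83/33, 50/33, 2)
c = (0, 11/4, -11/6)
Ac = (0, 0, -11/3)
Σ b_i: (-83/33)·1 + 50/33·1 + 2·1 = 1 ✓
b·c: 50/33·11/4 + 2·(-11/6) = 1/2 ✓
b·c²: 50/33·121/16 + 2·121/36 = 1309/72 ≠ 1/3 ⇒ order 2.
b·Ac: 2·(-11/3) = -22/3 ≠ 1/6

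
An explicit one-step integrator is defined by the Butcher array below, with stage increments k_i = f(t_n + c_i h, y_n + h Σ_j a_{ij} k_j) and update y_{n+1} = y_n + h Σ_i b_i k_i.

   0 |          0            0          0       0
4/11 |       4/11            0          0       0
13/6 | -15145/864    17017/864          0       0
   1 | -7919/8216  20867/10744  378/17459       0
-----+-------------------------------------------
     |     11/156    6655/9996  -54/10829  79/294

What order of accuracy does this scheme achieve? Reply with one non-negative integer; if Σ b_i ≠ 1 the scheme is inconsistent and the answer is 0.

b = (11/156, 6655/9996, -54/10829, 79/294)
c = (0, 4/11, 13/6, 1)
Ac = (0, 0, 1547/216, 119/158)
Σ b_i: 11/156·1 + 6655/9996·1 + (-54/10829)·1 + 79/294·1 = 1 ✓
b·c: 6655/9996·4/11 + (-54/10829)·13/6 + 79/294·1 = 1/2 ✓
b·c²: 6655/9996·16/121 + (-54/10829)·169/36 + 79/294·1 = 1/3 ✓
b·Ac: (-54/10829)·1547/216 + 79/294·119/158 = 1/6 ✓
b·c³: 6655/9996·64/1331 + (-54/10829)·2197/216 + 79/294·1 = 1/4 ✓
b·(c∘Ac): (-54/10829)·20111/1296 + 79/294·119/158 = 1/8 ✓
b·Ac²: (-54/10829)·1547/594 + 79/294·623/1738 = 1/12 ✓
b·A²c: 79/294·49/316 = 1/24 ✓; 4 stages ⇒ order 4.

4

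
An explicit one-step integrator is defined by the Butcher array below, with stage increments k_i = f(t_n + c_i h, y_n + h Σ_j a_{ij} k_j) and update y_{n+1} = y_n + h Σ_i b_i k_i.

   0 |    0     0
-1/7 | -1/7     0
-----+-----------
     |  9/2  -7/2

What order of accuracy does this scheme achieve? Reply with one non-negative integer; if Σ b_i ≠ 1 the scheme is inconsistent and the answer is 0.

b = (9/2, -7/2)
c = (0, -1/7)
Σ b_i: 9/2·1 + (-7/2)·1 = 1 ✓
b·c: (-7/2)·(-1/7) = 1/2 ✓; 2 stages ⇒ order 2.

2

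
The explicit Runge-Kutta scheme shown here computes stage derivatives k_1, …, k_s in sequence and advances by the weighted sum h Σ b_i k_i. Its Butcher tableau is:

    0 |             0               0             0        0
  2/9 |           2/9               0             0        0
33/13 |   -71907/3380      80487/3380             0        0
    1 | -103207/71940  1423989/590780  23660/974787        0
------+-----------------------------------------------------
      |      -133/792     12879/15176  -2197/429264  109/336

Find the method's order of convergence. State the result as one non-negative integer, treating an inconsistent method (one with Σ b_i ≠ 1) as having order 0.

4

b = (-133/792, 12879/15176, -2197/429264, 109/336)
c = (0, 2/9, 33/13, 1)
Ac = (0, 0, 8943/1690, 651/1090)
Σ b_i: (-133/792)·1 + 12879/15176·1 + (-2197/429264)·1 + 109/336·1 = 1 ✓
b·c: 12879/15176·2/9 + (-2197/429264)·33/13 + 109/336·1 = 1/2 ✓
b·c²: 12879/15176·4/81 + (-2197/429264)·1089/169 + 109/336·1 = 1/3 ✓
b·Ac: (-2197/429264)·8943/1690 + 109/336·651/1090 = 1/6 ✓
b·c³: 12879/15176·8/729 + (-2197/429264)·35937/2197 + 109/336·1 = 1/4 ✓
b·(c∘Ac): (-2197/429264)·295119/21970 + 109/336·651/1090 = 1/8 ✓
b·Ac²: (-2197/429264)·2981/2535 + 109/336·1351/4905 = 1/12 ✓
b·A²c: 109/336·14/109 = 1/24 ✓; 4 stages ⇒ order 4.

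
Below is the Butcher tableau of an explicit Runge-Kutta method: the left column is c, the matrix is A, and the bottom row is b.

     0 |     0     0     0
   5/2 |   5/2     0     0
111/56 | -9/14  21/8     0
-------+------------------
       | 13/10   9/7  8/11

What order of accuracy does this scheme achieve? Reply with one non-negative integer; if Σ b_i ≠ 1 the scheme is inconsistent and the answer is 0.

b = (13/10, 9/7, 8/11)
c = (0, 5/2, 111/56)
Ac = (0, 0, 105/16)
Σ b_i: 13/10·1 + 9/7·1 + 8/11·1 = 2551/770 ≠ 1 ⇒ order 0.

0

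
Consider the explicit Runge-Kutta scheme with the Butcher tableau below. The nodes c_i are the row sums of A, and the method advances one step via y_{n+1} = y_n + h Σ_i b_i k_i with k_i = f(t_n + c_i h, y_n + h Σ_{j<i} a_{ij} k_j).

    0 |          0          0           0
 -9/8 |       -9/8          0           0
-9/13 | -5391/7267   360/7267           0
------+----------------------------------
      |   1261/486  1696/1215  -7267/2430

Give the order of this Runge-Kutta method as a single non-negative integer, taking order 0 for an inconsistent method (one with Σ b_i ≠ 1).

3

b = (1261/486, 1696/1215, -7267/2430)
c = (0, -9/8, -9/13)
Ac = (0, 0, -405/7267)
Σ b_i: 1261/486·1 + 1696/1215·1 + (-7267/2430)·1 = 1 ✓
b·c: 1696/1215·(-9/8) + (-7267/2430)·(-9/13) = 1/2 ✓
b·c²: 1696/1215·81/64 + (-7267/2430)·81/169 = 1/3 ✓
b·Ac: (-7267/2430)·(-405/7267) = 1/6 ✓; 3 stages ⇒ order 3.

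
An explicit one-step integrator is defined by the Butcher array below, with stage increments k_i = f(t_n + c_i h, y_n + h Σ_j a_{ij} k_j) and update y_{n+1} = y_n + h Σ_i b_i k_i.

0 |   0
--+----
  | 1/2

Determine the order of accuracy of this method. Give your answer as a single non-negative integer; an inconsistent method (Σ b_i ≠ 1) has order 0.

b = (1/2)
c = (0)
Σ b_i: 1/2·1 = 1/2 ≠ 1 ⇒ order 0.

0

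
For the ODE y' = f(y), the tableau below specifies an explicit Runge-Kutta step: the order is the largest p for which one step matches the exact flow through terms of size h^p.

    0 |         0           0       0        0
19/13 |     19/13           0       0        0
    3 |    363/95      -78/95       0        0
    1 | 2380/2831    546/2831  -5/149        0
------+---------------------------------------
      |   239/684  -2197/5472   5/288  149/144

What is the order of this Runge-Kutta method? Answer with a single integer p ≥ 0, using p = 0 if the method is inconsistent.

b = (239/684, -2197/5472, 5/288, 149/144)
c = (0, 19/13, 3, 1)
Ac = (0, 0, -6/5, 27/149)
Σ b_i: 239/684·1 + (-2197/5472)·1 + 5/288·1 + 149/144·1 = 1 ✓
b·c: (-2197/5472)·19/13 + 5/288·3 + 149/144·1 = 1/2 ✓
b·c²: (-2197/5472)·361/169 + 5/288·9 + 149/144·1 = 1/3 ✓
b·Ac: 5/288·(-6/5) + 149/144·27/149 = 1/6 ✓
b·c³: (-2197/5472)·6859/2197 + 5/288·27 + 149/144·1 = 1/4 ✓
b·(c∘Ac): 5/288·(-18/5) + 149/144·27/149 = 1/8 ✓
b·Ac²: 5/288·(-114/65) + 149/144·213/1937 = 1/12 ✓
b·A²c: 149/144·6/149 = 1/24 ✓; 4 stages ⇒ order 4.

4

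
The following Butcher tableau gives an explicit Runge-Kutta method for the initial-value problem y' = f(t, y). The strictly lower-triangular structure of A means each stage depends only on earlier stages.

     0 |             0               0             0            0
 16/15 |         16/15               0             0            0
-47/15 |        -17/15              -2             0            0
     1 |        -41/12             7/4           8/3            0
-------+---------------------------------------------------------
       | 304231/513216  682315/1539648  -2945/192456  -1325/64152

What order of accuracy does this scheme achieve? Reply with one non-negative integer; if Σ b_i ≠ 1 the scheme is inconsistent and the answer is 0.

b = (304231/513216, 682315/1539648, -2945/192456, -1325/64152)
c = (0, 16/15, -47/15, 1)
Ac = (0, 0, -32/15, -292/45)
Σ b_i: 304231/513216·1 + 682315/1539648·1 + (-2945/192456)·1 + (-1325/64152)·1 = 1 ✓
b·c: 682315/1539648·16/15 + (-2945/192456)·(-47/15) + (-1325/64152)·1 = 1/2 ✓
b·c²: 682315/1539648·256/225 + (-2945/192456)·2209/225 + (-1325/64152)·1 = 1/3 ✓
b·Ac: (-2945/192456)·(-32/15) + (-1325/64152)·(-292/45) = 1/6 ✓
b·c³: 682315/1539648·4096/3375 + (-2945/192456)·(-103823/3375) + (-1325/64152)·1 = 7129871/7217100 ≠ 1/4 ⇒ order 3.
b·(c∘Ac): (-2945/192456)·1504/225 + (-1325/64152)·(-292/45) = 68711/2165130 ≠ 1/8
b·Ac²: (-2945/192456)·(-512/225) + (-1325/64152)·19016/675 = -65801/120285 ≠ 1/12
b·A²c: (-1325/64152)·(-256/45) = 8480/72171 ≠ 1/24

3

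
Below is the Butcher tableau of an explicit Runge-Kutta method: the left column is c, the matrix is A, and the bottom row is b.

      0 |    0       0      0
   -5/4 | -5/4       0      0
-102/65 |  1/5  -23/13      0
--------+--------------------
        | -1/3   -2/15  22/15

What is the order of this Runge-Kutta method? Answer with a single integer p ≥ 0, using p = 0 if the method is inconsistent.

1

b = (-1/3, -2/15, 22/15)
c = (0, -5/4, -102/65)
Ac = (0, 0, 115/52)
Σ b_i: (-1/3)·1 + (-2/15)·1 + 22/15·1 = 1 ✓
b·c: (-2/15)·(-5/4) + 22/15·(-102/65) = -4163/1950 ≠ 1/2 ⇒ order 1.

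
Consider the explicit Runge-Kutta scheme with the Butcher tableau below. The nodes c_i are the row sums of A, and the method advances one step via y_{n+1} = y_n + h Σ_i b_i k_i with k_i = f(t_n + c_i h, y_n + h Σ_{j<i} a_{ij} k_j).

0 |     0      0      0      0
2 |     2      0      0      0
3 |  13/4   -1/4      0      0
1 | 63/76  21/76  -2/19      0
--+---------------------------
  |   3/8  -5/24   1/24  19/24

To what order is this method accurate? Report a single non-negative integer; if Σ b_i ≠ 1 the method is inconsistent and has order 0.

4

b = (3/8, -5/24, 1/24, 19/24)
c = (0, 2, 3, 1)
Ac = (0, 0, -1/2, 9/38)
Σ b_i: 3/8·1 + (-5/24)·1 + 1/24·1 + 19/24·1 = 1 ✓
b·c: (-5/24)·2 + 1/24·3 + 19/24·1 = 1/2 ✓
b·c²: (-5/24)·4 + 1/24·9 + 19/24·1 = 1/3 ✓
b·Ac: 1/24·(-1/2) + 19/24·9/38 = 1/6 ✓
b·c³: (-5/24)·8 + 1/24·27 + 19/24·1 = 1/4 ✓
b·(c∘Ac): 1/24·(-3/2) + 19/24·9/38 = 1/8 ✓
b·Ac²: 1/24·(-1) + 19/24·3/19 = 1/12 ✓
b·A²c: 19/24·1/19 = 1/24 ✓; 4 stages ⇒ order 4.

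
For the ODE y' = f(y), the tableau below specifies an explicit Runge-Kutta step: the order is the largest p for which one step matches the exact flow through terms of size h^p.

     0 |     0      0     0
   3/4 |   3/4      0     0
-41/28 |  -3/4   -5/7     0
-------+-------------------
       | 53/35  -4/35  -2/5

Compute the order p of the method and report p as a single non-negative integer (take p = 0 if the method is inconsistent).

b = (53/35, -4/35, -2/5)
c = (0, 3/4, -41/28)
Ac = (0, 0, -15/28)
Σ b_i: 53/35·1 + (-4/35)·1 + (-2/5)·1 = 1 ✓
b·c: (-4/35)·3/4 + (-2/5)·(-41/28) = 1/2 ✓
b·c²: (-4/35)·9/16 + (-2/5)·1681/784 = -1807/1960 ≠ 1/3 ⇒ order 2.
b·Ac: (-2/5)·(-15/28) = 3/14 ≠ 1/6

2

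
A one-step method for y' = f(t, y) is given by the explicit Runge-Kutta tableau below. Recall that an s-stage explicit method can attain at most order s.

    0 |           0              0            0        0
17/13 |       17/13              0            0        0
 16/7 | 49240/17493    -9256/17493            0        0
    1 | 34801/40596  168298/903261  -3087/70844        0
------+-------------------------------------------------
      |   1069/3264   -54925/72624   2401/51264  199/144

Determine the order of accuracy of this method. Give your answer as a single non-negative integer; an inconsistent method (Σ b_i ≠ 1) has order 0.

4

b = (1069/3264, -54925/72624, 2401/51264, 199/144)
c = (0, 17/13, 16/7, 1)
Ac = (0, 0, -712/1029, 86/597)
Σ b_i: 1069/3264·1 + (-54925/72624)·1 + 2401/51264·1 + 199/144·1 = 1 ✓
b·c: (-54925/72624)·17/13 + 2401/51264·16/7 + 199/144·1 = 1/2 ✓
b·c²: (-54925/72624)·289/169 + 2401/51264·256/49 + 199/144·1 = 1/3 ✓
b·Ac: 2401/51264·(-712/1029) + 199/144·86/597 = 1/6 ✓
b·c³: (-54925/72624)·4913/2197 + 2401/51264·4096/343 + 199/144·1 = 1/4 ✓
b·(c∘Ac): 2401/51264·(-11392/7203) + 199/144·86/597 = 1/8 ✓
b·Ac²: 2401/51264·(-12104/13377) + 199/144·706/7761 = 1/12 ✓
b·A²c: 199/144·6/199 = 1/24 ✓; 4 stages ⇒ order 4.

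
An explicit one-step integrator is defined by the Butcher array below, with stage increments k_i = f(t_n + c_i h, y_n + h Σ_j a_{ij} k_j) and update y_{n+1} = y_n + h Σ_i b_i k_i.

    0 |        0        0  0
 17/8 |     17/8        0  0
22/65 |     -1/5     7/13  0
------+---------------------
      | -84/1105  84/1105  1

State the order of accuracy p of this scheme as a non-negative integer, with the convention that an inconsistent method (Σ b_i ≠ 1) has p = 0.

b = (-84/1105, 84/1105, 1)
c = (0, 17/8, 22/65)
Ac = (0, 0, 119/104)
Σ b_i: (-84/1105)·1 + 84/1105·1 + 1·1 = 1 ✓
b·c: 84/1105·17/8 + 1·22/65 = 1/2 ✓
b·c²: 84/1105·289/64 + 1·484/4225 = 30949/67600 ≠ 1/3 ⇒ order 2.
b·Ac: 1·119/104 = 119/104 ≠ 1/6

2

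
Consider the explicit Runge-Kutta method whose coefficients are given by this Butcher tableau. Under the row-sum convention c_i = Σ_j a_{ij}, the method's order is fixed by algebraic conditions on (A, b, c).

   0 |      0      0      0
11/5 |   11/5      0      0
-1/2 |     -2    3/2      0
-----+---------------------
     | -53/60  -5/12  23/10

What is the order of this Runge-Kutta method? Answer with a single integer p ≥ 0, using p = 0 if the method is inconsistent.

1

b = (-53/60, -5/12, 23/10)
c = (0, 11/5, -1/2)
Ac = (0, 0, 33/10)
Σ b_i: (-53/60)·1 + (-5/12)·1 + 23/10·1 = 1 ✓
b·c: (-5/12)·11/5 + 23/10·(-1/2) = -31/15 ≠ 1/2 ⇒ order 1.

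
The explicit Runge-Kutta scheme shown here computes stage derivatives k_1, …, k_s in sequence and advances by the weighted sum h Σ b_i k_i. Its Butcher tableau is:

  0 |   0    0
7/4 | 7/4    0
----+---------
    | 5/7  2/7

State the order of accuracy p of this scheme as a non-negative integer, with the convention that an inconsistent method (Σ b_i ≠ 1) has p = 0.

b = (5/7, 2/7)
c = (0, 7/4)
Σ b_i: 5/7·1 + 2/7·1 = 1 ✓
b·c: 2/7·7/4 = 1/2 ✓; 2 stages ⇒ order 2.

2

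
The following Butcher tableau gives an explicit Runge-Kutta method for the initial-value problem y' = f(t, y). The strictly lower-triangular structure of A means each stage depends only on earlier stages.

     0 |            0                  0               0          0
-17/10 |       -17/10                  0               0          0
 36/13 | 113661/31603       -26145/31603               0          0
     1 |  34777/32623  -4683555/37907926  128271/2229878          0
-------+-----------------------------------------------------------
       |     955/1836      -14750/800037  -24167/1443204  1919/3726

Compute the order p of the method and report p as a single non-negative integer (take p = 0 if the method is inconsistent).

4

b = (955/1836, -14750/800037, -24167/1443204, 1919/3726)
c = (0, -17/10, 36/13, 1)
Ac = (0, 0, 5229/3718, 2835/7676)
Σ b_i: 955/1836·1 + (-14750/800037)·1 + (-24167/1443204)·1 + 1919/3726·1 = 1 ✓
b·c: (-14750/800037)·(-17/10) + (-24167/1443204)·36/13 + 1919/3726·1 = 1/2 ✓
b·c²: (-14750/800037)·289/100 + (-24167/1443204)·1296/169 + 1919/3726·1 = 1/3 ✓
b·Ac: (-24167/1443204)·5229/3718 + 1919/3726·2835/7676 = 1/6 ✓
b·c³: (-14750/800037)·(-4913/1000) + (-24167/1443204)·46656/2197 + 1919/3726·1 = 1/4 ✓
b·(c∘Ac): (-24167/1443204)·94122/24167 + 1919/3726·2835/7676 = 1/8 ✓
b·Ac²: (-24167/1443204)·(-88893/37180) + 1919/3726·6453/76760 = 1/12 ✓
b·A²c: 1919/3726·621/7676 = 1/24 ✓; 4 stages ⇒ order 4.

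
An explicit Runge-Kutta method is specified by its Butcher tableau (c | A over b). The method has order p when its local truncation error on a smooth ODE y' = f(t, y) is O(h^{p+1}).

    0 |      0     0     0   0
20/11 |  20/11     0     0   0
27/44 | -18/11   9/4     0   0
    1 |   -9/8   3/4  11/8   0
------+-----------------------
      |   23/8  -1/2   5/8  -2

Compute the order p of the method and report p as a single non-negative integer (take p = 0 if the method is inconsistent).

1

b = (23/8, -1/2, 5/8, -2)
c = (0, 20/11, 27/44, 1)
Ac = (0, 0, 45/11, 777/352)
Σ b_i: 23/8·1 + (-1/2)·1 + 5/8·1 + (-2)·1 = 1 ✓
b·c: (-1/2)·20/11 + 5/8·27/44 + (-2)·1 = -889/352 ≠ 1/2 ⇒ order 1.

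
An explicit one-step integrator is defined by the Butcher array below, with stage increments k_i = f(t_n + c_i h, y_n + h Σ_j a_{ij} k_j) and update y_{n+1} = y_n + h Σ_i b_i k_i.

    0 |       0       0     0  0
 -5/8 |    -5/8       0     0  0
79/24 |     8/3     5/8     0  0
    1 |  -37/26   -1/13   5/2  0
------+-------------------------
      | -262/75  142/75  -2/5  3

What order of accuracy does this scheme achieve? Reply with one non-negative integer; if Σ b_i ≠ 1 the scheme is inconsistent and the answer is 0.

b = (-262/75, 142/75, -2/5, 3)
c = (0, -5/8, 79/24, 1)
Ac = (0, 0, -25/64, 5165/624)
Σ b_i: (-262/75)·1 + 142/75·1 + (-2/5)·1 + 3·1 = 1 ✓
b·c: 142/75·(-5/8) + (-2/5)·79/24 + 3·1 = 1/2 ✓
b·c²: 142/75·25/64 + (-2/5)·6241/576 + 3·1 = -107/180 ≠ 1/3 ⇒ order 2.
b·Ac: (-2/5)·(-25/64) + 3·5165/624 = 10395/416 ≠ 1/6

2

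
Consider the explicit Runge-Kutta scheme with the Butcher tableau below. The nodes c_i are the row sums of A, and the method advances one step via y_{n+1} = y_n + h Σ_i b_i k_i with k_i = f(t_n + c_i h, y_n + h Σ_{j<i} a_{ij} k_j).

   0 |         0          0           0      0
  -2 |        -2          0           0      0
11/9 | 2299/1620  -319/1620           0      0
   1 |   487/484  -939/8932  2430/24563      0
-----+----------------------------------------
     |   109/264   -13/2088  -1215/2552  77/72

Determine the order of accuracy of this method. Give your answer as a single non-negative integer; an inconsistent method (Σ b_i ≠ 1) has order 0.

4

b = (109/264, -13/2088, -1215/2552, 77/72)
c = (0, -2, 11/9, 1)
Ac = (0, 0, 319/810, 51/154)
Σ b_i: 109/264·1 + (-13/2088)·1 + (-1215/2552)·1 + 77/72·1 = 1 ✓
b·c: (-13/2088)·(-2) + (-1215/2552)·11/9 + 77/72·1 = 1/2 ✓
b·c²: (-13/2088)·4 + (-1215/2552)·121/81 + 77/72·1 = 1/3 ✓
b·Ac: (-1215/2552)·319/810 + 77/72·51/154 = 1/6 ✓
b·c³: (-13/2088)·(-8) + (-1215/2552)·1331/729 + 77/72·1 = 1/4 ✓
b·(c∘Ac): (-1215/2552)·3509/7290 + 77/72·51/154 = 1/8 ✓
b·Ac²: (-1215/2552)·(-319/405) + 77/72·(-3/11) = 1/12 ✓
b·A²c: 77/72·3/77 = 1/24 ✓; 4 stages ⇒ order 4.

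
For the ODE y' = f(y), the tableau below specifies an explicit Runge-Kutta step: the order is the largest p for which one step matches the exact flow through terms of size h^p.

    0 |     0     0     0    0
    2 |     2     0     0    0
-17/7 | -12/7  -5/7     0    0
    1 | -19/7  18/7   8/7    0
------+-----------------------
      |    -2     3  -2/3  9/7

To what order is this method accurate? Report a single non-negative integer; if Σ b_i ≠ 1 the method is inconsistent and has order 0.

b = (-2, 3, -2/3, 9/7)
c = (0, 2, -17/7, 1)
Ac = (0, 0, -10/7, 116/49)
Σ b_i: (-2)·1 + 3·1 + (-2/3)·1 + 9/7·1 = 34/21 ≠ 1 ⇒ order 0.

0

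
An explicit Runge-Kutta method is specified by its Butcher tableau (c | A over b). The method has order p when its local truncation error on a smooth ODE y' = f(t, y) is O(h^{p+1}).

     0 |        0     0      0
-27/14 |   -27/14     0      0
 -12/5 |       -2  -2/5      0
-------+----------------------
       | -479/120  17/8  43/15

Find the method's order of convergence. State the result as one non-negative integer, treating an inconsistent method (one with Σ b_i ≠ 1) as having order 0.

b = (-479/120, 17/8, 43/15)
c = (0, -27/14, -12/5)
Ac = (0, 0, 27/35)
Σ b_i: (-479/120)·1 + 17/8·1 + 43/15·1 = 1 ✓
b·c: 17/8·(-27/14) + 43/15·(-12/5) = -30739/2800 ≠ 1/2 ⇒ order 1.

1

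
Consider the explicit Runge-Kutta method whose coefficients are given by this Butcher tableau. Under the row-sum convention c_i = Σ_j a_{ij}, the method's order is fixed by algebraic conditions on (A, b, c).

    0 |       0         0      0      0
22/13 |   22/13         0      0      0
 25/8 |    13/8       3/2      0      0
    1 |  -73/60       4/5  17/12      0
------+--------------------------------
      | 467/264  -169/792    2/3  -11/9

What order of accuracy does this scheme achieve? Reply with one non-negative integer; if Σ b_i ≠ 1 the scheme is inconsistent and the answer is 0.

b = (467/264, -169/792, 2/3, -11/9)
c = (0, 22/13, 25/8, 1)
Ac = (0, 0, 33/13, 36073/6240)
Σ b_i: 467/264·1 + (-169/792)·1 + 2/3·1 + (-11/9)·1 = 1 ✓
b·c: (-169/792)·22/13 + 2/3·25/8 + (-11/9)·1 = 1/2 ✓
b·c²: (-169/792)·484/169 + 2/3·625/64 + (-11/9)·1 = 449/96 ≠ 1/3 ⇒ order 2.
b·Ac: 2/3·33/13 + (-11/9)·36073/6240 = -301763/56160 ≠ 1/6

2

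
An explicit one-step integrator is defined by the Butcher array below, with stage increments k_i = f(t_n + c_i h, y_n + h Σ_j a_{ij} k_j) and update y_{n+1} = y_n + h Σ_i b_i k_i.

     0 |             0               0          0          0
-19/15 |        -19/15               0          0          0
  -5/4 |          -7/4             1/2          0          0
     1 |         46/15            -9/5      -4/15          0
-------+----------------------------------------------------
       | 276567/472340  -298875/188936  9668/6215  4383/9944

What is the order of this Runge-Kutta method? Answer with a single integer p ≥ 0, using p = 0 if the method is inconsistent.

3

b = (276567/472340, -298875/188936, 9668/6215, 4383/9944)
c = (0, -19/15, -5/4, 1)
Ac = (0, 0, -19/30, 196/75)
Σ b_i: 276567/472340·1 + (-298875/188936)·1 + 9668/6215·1 + 4383/9944·1 = 1 ✓
b·c: (-298875/188936)·(-19/15) + 9668/6215·(-5/4) + 4383/9944·1 = 1/2 ✓
b·c²: (-298875/188936)·361/225 + 9668/6215·25/16 + 4383/9944·1 = 1/3 ✓
b·Ac: 9668/6215·(-19/30) + 4383/9944·196/75 = 1/6 ✓
b·c³: (-298875/188936)·(-6859/3375) + 9668/6215·(-125/64) + 4383/9944·1 = 110503/178992 ≠ 1/4 ⇒ order 3.
b·(c∘Ac): 9668/6215·19/24 + 4383/9944·196/75 = 222191/93225 ≠ 1/8
b·Ac²: 9668/6215·361/450 + 4383/9944·(-4957/1500) = -373489/1789920 ≠ 1/12
b·A²c: 4383/9944·38/225 = 9253/124300 ≠ 1/24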